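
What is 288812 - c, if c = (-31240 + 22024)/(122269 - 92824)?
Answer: 2834692852/9815 ≈ 2.8881e+5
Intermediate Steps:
c = -3072/9815 (c = -9216/29445 = -9216*1/29445 = -3072/9815 ≈ -0.31299)
288812 - c = 288812 - 1*(-3072/9815) = 288812 + 3072/9815 = 2834692852/9815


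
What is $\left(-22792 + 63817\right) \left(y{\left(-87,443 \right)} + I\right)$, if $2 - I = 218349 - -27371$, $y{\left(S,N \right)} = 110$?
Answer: $-10076068200$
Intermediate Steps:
$I = -245718$ ($I = 2 - \left(218349 - -27371\right) = 2 - \left(218349 + 27371\right) = 2 - 245720 = -245718$)
$\left(-22792 + 63817\right) \left(y{\left(-87,443 \right)} + I\right) = \left(-22792 + 63817\right) \left(110 - 245718\right) = 41025 \left(-245608\right) = -10076068200$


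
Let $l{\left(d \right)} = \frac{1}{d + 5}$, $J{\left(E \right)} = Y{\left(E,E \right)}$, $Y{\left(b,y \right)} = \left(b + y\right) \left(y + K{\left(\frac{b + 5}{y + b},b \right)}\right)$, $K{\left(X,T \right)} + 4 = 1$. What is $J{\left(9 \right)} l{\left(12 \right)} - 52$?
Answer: $- \frac{776}{17} \approx -45.647$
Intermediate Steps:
$K{\left(X,T \right)} = -3$ ($K{\left(X,T \right)} = -4 + 1 = -3$)
$Y{\left(b,y \right)} = \left(-3 + y\right) \left(b + y\right)$ ($Y{\left(b,y \right)} = \left(b + y\right) \left(y - 3\right) = \left(b + y\right) \left(-3 + y\right) = \left(-3 + y\right) \left(b + y\right)$)
$J{\left(E \right)} = - 6 E + 2 E^{2}$ ($J{\left(E \right)} = E^{2} - 3 E - 3 E + E E = E^{2} - 3 E - 3 E + E^{2} = - 6 E + 2 E^{2}$)
$l{\left(d \right)} = \frac{1}{5 + d}$
$J{\left(9 \right)} l{\left(12 \right)} - 52 = \frac{2 \cdot 9 \left(-3 + 9\right)}{5 + 12} - 52 = \frac{2 \cdot 9 \cdot 6}{17} - 52 = 108 \cdot \frac{1}{17} - 52 = \frac{108}{17} - 52 = - \frac{776}{17}$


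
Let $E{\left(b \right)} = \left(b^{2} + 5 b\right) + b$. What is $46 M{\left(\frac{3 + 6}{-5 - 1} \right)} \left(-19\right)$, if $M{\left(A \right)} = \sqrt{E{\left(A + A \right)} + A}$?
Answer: $- 437 i \sqrt{42} \approx - 2832.1 i$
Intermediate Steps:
$E{\left(b \right)} = b^{2} + 6 b$
$M{\left(A \right)} = \sqrt{A + 2 A \left(6 + 2 A\right)}$ ($M{\left(A \right)} = \sqrt{\left(A + A\right) \left(6 + \left(A + A\right)\right) + A} = \sqrt{2 A \left(6 + 2 A\right) + A} = \sqrt{A + 2 A \left(6 + 2 A\right)}$)
$46 M{\left(\frac{3 + 6}{-5 - 1} \right)} \left(-19\right) = 46 \sqrt{\frac{3 + 6}{-5 - 1} \left(13 + 4 \frac{3 + 6}{-5 - 1}\right)} \left(-19\right) = 46 \sqrt{\frac{9}{-6} \left(13 + 4 \frac{9}{-6}\right)} \left(-19\right) = 46 \sqrt{9 \left(- \frac{1}{6}\right) \left(13 + 4 \cdot 9 \left(- \frac{1}{6}\right)\right)} \left(-19\right) = 46 \sqrt{- \frac{3 \left(13 + 4 \left(- \frac{3}{2}\right)\right)}{2}} \left(-19\right) = 46 \sqrt{- \frac{3 \left(13 - 6\right)}{2}} \left(-19\right) = 46 \sqrt{\left(- \frac{3}{2}\right) 7} \left(-19\right) = 46 \sqrt{- \frac{21}{2}} \left(-19\right) = 46 \frac{i \sqrt{42}}{2} \left(-19\right) = 23 i \sqrt{42} \left(-19\right) = - 437 i \sqrt{42}$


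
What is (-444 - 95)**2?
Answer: 290521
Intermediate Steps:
(-444 - 95)**2 = (-539)**2 = 290521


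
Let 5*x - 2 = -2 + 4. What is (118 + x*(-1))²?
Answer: 343396/25 ≈ 13736.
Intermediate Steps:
x = ⅘ (x = ⅖ + (-2 + 4)/5 = ⅖ + (⅕)*2 = ⅖ + ⅖ = ⅘ ≈ 0.80000)
(118 + x*(-1))² = (118 + (⅘)*(-1))² = (118 - ⅘)² = (586/5)² = 343396/25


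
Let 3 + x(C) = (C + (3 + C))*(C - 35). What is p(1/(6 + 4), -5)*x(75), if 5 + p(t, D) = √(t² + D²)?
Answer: -30585 + 6117*√2501/10 ≈ 6.1164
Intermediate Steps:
x(C) = -3 + (-35 + C)*(3 + 2*C) (x(C) = -3 + (C + (3 + C))*(C - 35) = -3 + (3 + 2*C)*(-35 + C) = -3 + (-35 + C)*(3 + 2*C))
p(t, D) = -5 + √(D² + t²) (p(t, D) = -5 + √(t² + D²) = -5 + √(D² + t²))
p(1/(6 + 4), -5)*x(75) = (-5 + √((-5)² + (1/(6 + 4))²))*(-108 - 67*75 + 2*75²) = (-5 + √(25 + (1/10)²))*(-108 - 5025 + 2*5625) = (-5 + √(25 + (⅒)²))*(-108 - 5025 + 11250) = (-5 + √(25 + 1/100))*6117 = (-5 + √(2501/100))*6117 = (-5 + √2501/10)*6117 = -30585 + 6117*√2501/10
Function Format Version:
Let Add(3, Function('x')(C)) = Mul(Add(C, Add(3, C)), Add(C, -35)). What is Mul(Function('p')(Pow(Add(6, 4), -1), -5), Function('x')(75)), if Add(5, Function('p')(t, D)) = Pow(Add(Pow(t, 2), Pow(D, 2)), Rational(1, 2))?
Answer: Add(-30585, Mul(Rational(6117, 10), Pow(2501, Rational(1, 2)))) ≈ 6.1164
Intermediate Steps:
Function('x')(C) = Add(-3, Mul(Add(-35, C), Add(3, Mul(2, C)))) (Function('x')(C) = Add(-3, Mul(Add(C, Add(3, C)), Add(C, -35))) = Add(-3, Mul(Add(3, Mul(2, C)), Add(-35, C))) = Add(-3, Mul(Add(-35, C), Add(3, Mul(2, C)))))
Function('p')(t, D) = Add(-5, Pow(Add(Pow(D, 2), Pow(t, 2)), Rational(1, 2))) (Function('p')(t, D) = Add(-5, Pow(Add(Pow(t, 2), Pow(D, 2)), Rational(1, 2))) = Add(-5, Pow(Add(Pow(D, 2), Pow(t, 2)), Rational(1, 2))))
Mul(Function('p')(Pow(Add(6, 4), -1), -5), Function('x')(75)) = Mul(Add(-5, Pow(Add(Pow(-5, 2), Pow(Pow(Add(6, 4), -1), 2)), Rational(1, 2))), Add(-108, Mul(-67, 75), Mul(2, Pow(75, 2)))) = Mul(Add(-5, Pow(Add(25, Pow(Pow(10, -1), 2)), Rational(1, 2))), Add(-108, -5025, Mul(2, 5625))) = Mul(Add(-5, Pow(Add(25, Pow(Rational(1, 10), 2)), Rational(1, 2))), Add(-108, -5025, 11250)) = Mul(Add(-5, Pow(Add(25, Rational(1, 100)), Rational(1, 2))), 6117) = Mul(Add(-5, Pow(Rational(2501, 100), Rational(1, 2))), 6117) = Mul(Add(-5, Mul(Rational(1, 10), Pow(2501, Rational(1, 2)))), 6117) = Add(-30585, Mul(Rational(6117, 10), Pow(2501, Rational(1, 2))))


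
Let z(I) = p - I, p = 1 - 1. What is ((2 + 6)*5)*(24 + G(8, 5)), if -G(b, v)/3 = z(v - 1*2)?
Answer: 1320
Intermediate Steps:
p = 0
z(I) = -I (z(I) = 0 - I = -I)
G(b, v) = -6 + 3*v (G(b, v) = -(-3)*(v - 1*2) = -(-3)*(v - 2) = -(-3)*(-2 + v) = -3*(2 - v) = -6 + 3*v)
((2 + 6)*5)*(24 + G(8, 5)) = ((2 + 6)*5)*(24 + (-6 + 3*5)) = (8*5)*(24 + (-6 + 15)) = 40*(24 + 9) = 40*33 = 1320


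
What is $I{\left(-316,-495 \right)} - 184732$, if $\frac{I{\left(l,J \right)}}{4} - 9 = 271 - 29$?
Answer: $-183728$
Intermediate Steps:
$I{\left(l,J \right)} = 1004$ ($I{\left(l,J \right)} = 36 + 4 \left(271 - 29\right) = 36 + 4 \cdot 242 = 36 + 968 = 1004$)
$I{\left(-316,-495 \right)} - 184732 = 1004 - 184732 = -183728$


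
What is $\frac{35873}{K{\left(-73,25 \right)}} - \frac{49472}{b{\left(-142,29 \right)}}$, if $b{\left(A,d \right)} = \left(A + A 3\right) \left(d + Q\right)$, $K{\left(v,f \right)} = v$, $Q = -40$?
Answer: $- \frac{28468245}{57013} \approx -499.33$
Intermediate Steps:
$b{\left(A,d \right)} = 4 A \left(-40 + d\right)$ ($b{\left(A,d \right)} = \left(A + A 3\right) \left(d - 40\right) = \left(A + 3 A\right) \left(-40 + d\right) = 4 A \left(-40 + d\right)$)
$\frac{35873}{K{\left(-73,25 \right)}} - \frac{49472}{b{\left(-142,29 \right)}} = \frac{35873}{-73} - \frac{49472}{4 \left(-142\right) \left(-40 + 29\right)} = 35873 \left(- \frac{1}{73}\right) - \frac{49472}{4 \left(-142\right) \left(-11\right)} = - \frac{35873}{73} - \frac{49472}{6248} = - \frac{35873}{73} - \frac{6184}{781} = - \frac{28468245}{57013}$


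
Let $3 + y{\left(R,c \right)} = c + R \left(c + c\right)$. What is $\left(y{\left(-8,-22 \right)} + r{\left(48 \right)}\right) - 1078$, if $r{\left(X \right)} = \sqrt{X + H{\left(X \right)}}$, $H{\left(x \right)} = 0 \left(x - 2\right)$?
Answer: $-751 + 4 \sqrt{3} \approx -744.07$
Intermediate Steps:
$H{\left(x \right)} = 0$ ($H{\left(x \right)} = 0 \left(-2 + x\right) = 0$)
$y{\left(R,c \right)} = -3 + c + 2 R c$ ($y{\left(R,c \right)} = -3 + \left(c + R \left(c + c\right)\right) = -3 + \left(c + R 2 c\right) = -3 + \left(c + 2 R c\right) = -3 + c + 2 R c$)
$r{\left(X \right)} = \sqrt{X}$ ($r{\left(X \right)} = \sqrt{X + 0} = \sqrt{X}$)
$\left(y{\left(-8,-22 \right)} + r{\left(48 \right)}\right) - 1078 = \left(\left(-3 - 22 + 2 \left(-8\right) \left(-22\right)\right) + \sqrt{48}\right) - 1078 = \left(\left(-3 - 22 + 352\right) + 4 \sqrt{3}\right) - 1078 = \left(327 + 4 \sqrt{3}\right) - 1078 = -751 + 4 \sqrt{3}$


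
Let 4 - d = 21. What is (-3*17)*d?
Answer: 867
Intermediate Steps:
d = -17 (d = 4 - 1*21 = 4 - 21 = -17)
(-3*17)*d = -3*17*(-17) = -51*(-17) = 867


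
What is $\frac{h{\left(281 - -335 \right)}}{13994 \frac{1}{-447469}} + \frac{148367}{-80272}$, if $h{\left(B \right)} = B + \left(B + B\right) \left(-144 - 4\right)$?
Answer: $\frac{3263620342144581}{561663184} \approx 5.8106 \cdot 10^{6}$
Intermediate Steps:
$h{\left(B \right)} = - 295 B$ ($h{\left(B \right)} = B + 2 B \left(-148\right) = B - 296 B = - 295 B$)
$\frac{h{\left(281 - -335 \right)}}{13994 \frac{1}{-447469}} + \frac{148367}{-80272} = \frac{\left(-295\right) \left(281 - -335\right)}{13994 \frac{1}{-447469}} + \frac{148367}{-80272} = \frac{\left(-295\right) \left(281 + 335\right)}{13994 \left(- \frac{1}{447469}\right)} + 148367 \left(- \frac{1}{80272}\right) = \frac{\left(-295\right) 616}{- \frac{13994}{447469}} - \frac{148367}{80272} = \left(-181720\right) \left(- \frac{447469}{13994}\right) - \frac{148367}{80272} = \frac{40657033340}{6997} - \frac{148367}{80272} = \frac{3263620342144581}{561663184}$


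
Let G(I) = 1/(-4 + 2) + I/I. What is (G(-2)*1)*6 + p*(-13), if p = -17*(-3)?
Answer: -660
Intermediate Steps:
G(I) = 1/2 (G(I) = 1/(-2) + 1 = 1*(-1/2) + 1 = -1/2 + 1 = 1/2)
p = 51
(G(-2)*1)*6 + p*(-13) = ((1/2)*1)*6 + 51*(-13) = (1/2)*6 - 663 = 3 - 663 = -660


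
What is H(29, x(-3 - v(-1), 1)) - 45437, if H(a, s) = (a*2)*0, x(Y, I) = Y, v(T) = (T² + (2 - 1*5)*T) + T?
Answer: -45437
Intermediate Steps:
v(T) = T² - 2*T (v(T) = (T² + (2 - 5)*T) + T = (T² - 3*T) + T = T² - 2*T)
H(a, s) = 0 (H(a, s) = (2*a)*0 = 0)
H(29, x(-3 - v(-1), 1)) - 45437 = 0 - 45437 = -45437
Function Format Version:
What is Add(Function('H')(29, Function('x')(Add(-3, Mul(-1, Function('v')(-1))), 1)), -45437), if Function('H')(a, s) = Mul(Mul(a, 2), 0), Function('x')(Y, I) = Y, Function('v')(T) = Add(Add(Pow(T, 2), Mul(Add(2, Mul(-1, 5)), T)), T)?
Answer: -45437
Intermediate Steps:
Function('v')(T) = Add(Pow(T, 2), Mul(-2, T)) (Function('v')(T) = Add(Add(Pow(T, 2), Mul(Add(2, -5), T)), T) = Add(Add(Pow(T, 2), Mul(-3, T)), T) = Add(Pow(T, 2), Mul(-2, T)))
Function('H')(a, s) = 0 (Function('H')(a, s) = Mul(Mul(2, a), 0) = 0)
Add(Function('H')(29, Function('x')(Add(-3, Mul(-1, Function('v')(-1))), 1)), -45437) = Add(0, -45437) = -45437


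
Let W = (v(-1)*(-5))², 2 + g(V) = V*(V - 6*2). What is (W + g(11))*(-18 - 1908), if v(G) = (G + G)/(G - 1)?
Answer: -23112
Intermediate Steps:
g(V) = -2 + V*(-12 + V) (g(V) = -2 + V*(V - 6*2) = -2 + V*(V - 12) = -2 + V*(-12 + V))
v(G) = 2*G/(-1 + G) (v(G) = (2*G)/(-1 + G) = 2*G/(-1 + G))
W = 25 (W = ((2*(-1)/(-1 - 1))*(-5))² = ((2*(-1)/(-2))*(-5))² = ((2*(-1)*(-½))*(-5))² = (1*(-5))² = (-5)² = 25)
(W + g(11))*(-18 - 1908) = (25 + (-2 + 11² - 12*11))*(-18 - 1908) = (25 + (-2 + 121 - 132))*(-1926) = (25 - 13)*(-1926) = 12*(-1926) = -23112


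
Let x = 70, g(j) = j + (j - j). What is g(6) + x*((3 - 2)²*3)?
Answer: 216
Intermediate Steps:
g(j) = j (g(j) = j + 0 = j)
g(6) + x*((3 - 2)²*3) = 6 + 70*((3 - 2)²*3) = 6 + 70*(1²*3) = 6 + 70*(1*3) = 6 + 70*3 = 6 + 210 = 216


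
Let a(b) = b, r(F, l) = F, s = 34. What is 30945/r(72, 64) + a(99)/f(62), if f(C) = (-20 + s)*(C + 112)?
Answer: 2094143/4872 ≈ 429.83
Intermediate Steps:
f(C) = 1568 + 14*C (f(C) = (-20 + 34)*(C + 112) = 14*(112 + C) = 1568 + 14*C)
30945/r(72, 64) + a(99)/f(62) = 30945/72 + 99/(1568 + 14*62) = 30945*(1/72) + 99/(1568 + 868) = 10315/24 + 99/2436 = 10315/24 + 99*(1/2436) = 10315/24 + 33/812 = 2094143/4872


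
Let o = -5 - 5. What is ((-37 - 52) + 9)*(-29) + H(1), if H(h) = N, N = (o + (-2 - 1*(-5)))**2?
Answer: 2369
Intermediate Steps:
o = -10
N = 49 (N = (-10 + (-2 - 1*(-5)))**2 = (-10 + (-2 + 5))**2 = (-10 + 3)**2 = (-7)**2 = 49)
H(h) = 49
((-37 - 52) + 9)*(-29) + H(1) = ((-37 - 52) + 9)*(-29) + 49 = (-89 + 9)*(-29) + 49 = -80*(-29) + 49 = 2320 + 49 = 2369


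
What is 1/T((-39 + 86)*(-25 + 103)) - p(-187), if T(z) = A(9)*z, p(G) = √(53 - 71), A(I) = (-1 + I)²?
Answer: 1/234624 - 3*I*√2 ≈ 4.2621e-6 - 4.2426*I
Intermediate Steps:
p(G) = 3*I*√2 (p(G) = √(-18) = 3*I*√2)
T(z) = 64*z (T(z) = (-1 + 9)²*z = 8²*z = 64*z)
1/T((-39 + 86)*(-25 + 103)) - p(-187) = 1/(64*((-39 + 86)*(-25 + 103))) - 3*I*√2 = 1/(64*(47*78)) - 3*I*√2 = 1/(64*3666) - 3*I*√2 = 1/234624 - 3*I*√2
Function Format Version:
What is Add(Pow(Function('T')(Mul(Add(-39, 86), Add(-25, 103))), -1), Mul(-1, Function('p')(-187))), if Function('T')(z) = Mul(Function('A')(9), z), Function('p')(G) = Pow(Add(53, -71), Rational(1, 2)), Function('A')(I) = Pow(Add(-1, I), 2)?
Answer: Add(Rational(1, 234624), Mul(-3, I, Pow(2, Rational(1, 2)))) ≈ Add(4.2621e-6, Mul(-4.2426, I))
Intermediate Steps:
Function('p')(G) = Mul(3, I, Pow(2, Rational(1, 2))) (Function('p')(G) = Pow(-18, Rational(1, 2)) = Mul(3, I, Pow(2, Rational(1, 2))))
Function('T')(z) = Mul(64, z) (Function('T')(z) = Mul(Pow(Add(-1, 9), 2), z) = Mul(Pow(8, 2), z) = Mul(64, z))
Add(Pow(Function('T')(Mul(Add(-39, 86), Add(-25, 103))), -1), Mul(-1, Function('p')(-187))) = Add(Pow(Mul(64, Mul(Add(-39, 86), Add(-25, 103))), -1), Mul(-1, Mul(3, I, Pow(2, Rational(1, 2))))) = Add(Pow(Mul(64, Mul(47, 78)), -1), Mul(-3, I, Pow(2, Rational(1, 2)))) = Add(Pow(Mul(64, 3666), -1), Mul(-3, I, Pow(2, Rational(1, 2)))) = Add(Pow(234624, -1), Mul(-3, I, Pow(2, Rational(1, 2)))) = Add(Rational(1, 234624), Mul(-3, I, Pow(2, Rational(1, 2))))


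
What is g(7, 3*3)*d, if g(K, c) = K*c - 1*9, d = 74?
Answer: 3996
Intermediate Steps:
g(K, c) = -9 + K*c (g(K, c) = K*c - 9 = -9 + K*c)
g(7, 3*3)*d = (-9 + 7*(3*3))*74 = (-9 + 7*9)*74 = (-9 + 63)*74 = 54*74 = 3996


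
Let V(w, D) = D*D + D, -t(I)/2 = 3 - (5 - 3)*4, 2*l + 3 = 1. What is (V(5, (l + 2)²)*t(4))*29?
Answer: 580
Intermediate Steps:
l = -1 (l = -3/2 + (½)*1 = -3/2 + ½ = -1)
t(I) = 10 (t(I) = -2*(3 - (5 - 3)*4) = -2*(3 - 2*4) = -2*(3 - 1*8) = -2*(3 - 8) = -2*(-5) = 10)
V(w, D) = D + D² (V(w, D) = D² + D = D + D²)
(V(5, (l + 2)²)*t(4))*29 = (((-1 + 2)²*(1 + (-1 + 2)²))*10)*29 = ((1²*(1 + 1²))*10)*29 = ((1*(1 + 1))*10)*29 = ((1*2)*10)*29 = (2*10)*29 = 20*29 = 580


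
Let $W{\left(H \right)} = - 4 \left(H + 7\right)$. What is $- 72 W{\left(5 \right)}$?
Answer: $3456$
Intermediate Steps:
$W{\left(H \right)} = -28 - 4 H$ ($W{\left(H \right)} = - 4 \left(7 + H\right) = -28 - 4 H$)
$- 72 W{\left(5 \right)} = - 72 \left(-28 - 20\right) = \left(-72\right) \left(-48\right) = 3456$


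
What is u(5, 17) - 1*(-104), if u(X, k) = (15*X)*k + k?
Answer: 1396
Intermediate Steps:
u(X, k) = k + 15*X*k (u(X, k) = 15*X*k + k = k + 15*X*k)
u(5, 17) - 1*(-104) = 17*(1 + 15*5) - 1*(-104) = 17*(1 + 75) + 104 = 17*76 + 104 = 1292 + 104 = 1396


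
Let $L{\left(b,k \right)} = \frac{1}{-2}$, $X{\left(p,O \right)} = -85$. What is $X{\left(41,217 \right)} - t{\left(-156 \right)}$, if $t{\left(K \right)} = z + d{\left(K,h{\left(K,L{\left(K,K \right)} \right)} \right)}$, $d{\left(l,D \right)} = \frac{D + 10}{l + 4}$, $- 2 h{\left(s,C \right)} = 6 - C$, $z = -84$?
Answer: $- \frac{581}{608} \approx -0.95559$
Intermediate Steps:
$L{\left(b,k \right)} = - \frac{1}{2}$
$h{\left(s,C \right)} = -3 + \frac{C}{2}$ ($h{\left(s,C \right)} = - \frac{6 - C}{2} = -3 + \frac{C}{2}$)
$d{\left(l,D \right)} = \frac{10 + D}{4 + l}$
$t{\left(K \right)} = -84 + \frac{27}{4 \left(4 + K\right)}$ ($t{\left(K \right)} = -84 + \frac{10 + \left(-3 + \frac{1}{2} \left(- \frac{1}{2}\right)\right)}{4 + K} = -84 + \frac{10 - \frac{13}{4}}{4 + K} = -84 + \frac{1}{4 + K} \frac{27}{4} = -84 + \frac{27}{4 \left(4 + K\right)}$)
$X{\left(41,217 \right)} - t{\left(-156 \right)} = -85 - \frac{3 \left(-439 - -17472\right)}{4 \left(4 - 156\right)} = -85 - \frac{3 \left(-439 + 17472\right)}{4 \left(-152\right)} = -85 - \frac{3}{4} \left(- \frac{1}{152}\right) 17033 = -85 - - \frac{51099}{608} = -85 + \frac{51099}{608} = - \frac{581}{608}$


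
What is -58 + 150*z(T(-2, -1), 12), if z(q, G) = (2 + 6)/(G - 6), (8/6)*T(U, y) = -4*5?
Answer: 142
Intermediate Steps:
T(U, y) = -15 (T(U, y) = 3*(-4*5)/4 = (¾)*(-20) = -15)
z(q, G) = 8/(-6 + G)
-58 + 150*z(T(-2, -1), 12) = -58 + 150*(8/(-6 + 12)) = -58 + 150*(8/6) = -58 + 150*(8*(⅙)) = -58 + 150*(4/3) = -58 + 200 = 142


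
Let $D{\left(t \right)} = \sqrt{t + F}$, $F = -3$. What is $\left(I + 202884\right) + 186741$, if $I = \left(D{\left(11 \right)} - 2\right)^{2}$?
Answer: $389637 - 8 \sqrt{2} \approx 3.8963 \cdot 10^{5}$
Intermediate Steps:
$D{\left(t \right)} = \sqrt{-3 + t}$ ($D{\left(t \right)} = \sqrt{t - 3} = \sqrt{-3 + t}$)
$I = \left(-2 + 2 \sqrt{2}\right)^{2}$ ($I = \left(\sqrt{-3 + 11} - 2\right)^{2} = \left(\sqrt{8} - 2\right)^{2} = \left(2 \sqrt{2} - 2\right)^{2} = \left(-2 + 2 \sqrt{2}\right)^{2} \approx 0.68629$)
$\left(I + 202884\right) + 186741 = \left(\left(12 - 8 \sqrt{2}\right) + 202884\right) + 186741 = \left(202896 - 8 \sqrt{2}\right) + 186741 = 389637 - 8 \sqrt{2}$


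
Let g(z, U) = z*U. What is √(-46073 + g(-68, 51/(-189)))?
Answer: I*√20310101/21 ≈ 214.6*I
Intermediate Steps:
g(z, U) = U*z
√(-46073 + g(-68, 51/(-189))) = √(-46073 + (51/(-189))*(-68)) = √(-46073 + (51*(-1/189))*(-68)) = √(-46073 - 17/63*(-68)) = √(-46073 + 1156/63) = √(-2901443/63) = I*√20310101/21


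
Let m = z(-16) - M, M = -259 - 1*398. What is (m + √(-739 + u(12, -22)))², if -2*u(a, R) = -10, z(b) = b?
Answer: (641 + I*√734)² ≈ 4.1015e+5 + 34733.0*I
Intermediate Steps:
u(a, R) = 5 (u(a, R) = -½*(-10) = 5)
M = -657 (M = -259 - 398 = -657)
m = 641 (m = -16 - 1*(-657) = -16 + 657 = 641)
(m + √(-739 + u(12, -22)))² = (641 + √(-739 + 5))² = (641 + √(-734))² = (641 + I*√734)²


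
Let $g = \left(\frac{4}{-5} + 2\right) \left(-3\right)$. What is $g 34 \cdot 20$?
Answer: $-2448$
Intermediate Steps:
$g = - \frac{18}{5}$ ($g = \left(4 \left(- \frac{1}{5}\right) + 2\right) \left(-3\right) = \left(- \frac{4}{5} + 2\right) \left(-3\right) = \frac{6}{5} \left(-3\right) = - \frac{18}{5} \approx -3.6$)
$g 34 \cdot 20 = \left(- \frac{18}{5}\right) 34 \cdot 20 = \left(- \frac{612}{5}\right) 20 = -2448$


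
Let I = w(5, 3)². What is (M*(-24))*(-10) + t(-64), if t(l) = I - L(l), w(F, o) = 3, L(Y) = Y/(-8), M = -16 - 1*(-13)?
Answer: -719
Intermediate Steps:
M = -3 (M = -16 + 13 = -3)
L(Y) = -Y/8 (L(Y) = Y*(-⅛) = -Y/8)
I = 9 (I = 3² = 9)
t(l) = 9 + l/8 (t(l) = 9 - (-1)*l/8 = 9 + l/8)
(M*(-24))*(-10) + t(-64) = -3*(-24)*(-10) + (9 + (⅛)*(-64)) = 72*(-10) + (9 - 8) = -720 + 1 = -719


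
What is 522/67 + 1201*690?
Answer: 55522752/67 ≈ 8.2870e+5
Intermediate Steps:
522/67 + 1201*690 = 522*(1/67) + 828690 = 522/67 + 828690 = 55522752/67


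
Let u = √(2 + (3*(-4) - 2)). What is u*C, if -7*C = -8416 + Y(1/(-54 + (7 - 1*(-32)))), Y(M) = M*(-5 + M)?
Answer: 3787048*I*√3/1575 ≈ 4164.7*I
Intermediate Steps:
C = 1893524/1575 (C = -(-8416 + (-5 + 1/(-54 + (7 - 1*(-32))))/(-54 + (7 - 1*(-32))))/7 = -(-8416 + (-5 + 1/(-54 + (7 + 32)))/(-54 + (7 + 32)))/7 = -(-8416 + (-5 + 1/(-54 + 39))/(-54 + 39))/7 = -(-8416 + (-5 + 1/(-15))/(-15))/7 = -(-8416 - (-5 - 1/15)/15)/7 = -(-8416 - 1/15*(-76/15))/7 = -(-8416 + 76/225)/7 = -⅐*(-1893524/225) = 1893524/1575 ≈ 1202.2)
u = 2*I*√3 (u = √(2 + (-12 - 2)) = √(2 - 14) = √(-12) = 2*I*√3 ≈ 3.4641*I)
u*C = (2*I*√3)*(1893524/1575) = 3787048*I*√3/1575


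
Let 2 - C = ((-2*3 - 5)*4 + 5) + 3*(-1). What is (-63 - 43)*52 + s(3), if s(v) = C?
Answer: -5468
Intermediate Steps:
C = 44 (C = 2 - (((-2*3 - 5)*4 + 5) + 3*(-1)) = 2 - (((-6 - 5)*4 + 5) - 3) = 2 - ((-11*4 + 5) - 3) = 2 - ((-44 + 5) - 3) = 2 - (-39 - 3) = 2 - 1*(-42) = 2 + 42 = 44)
s(v) = 44
(-63 - 43)*52 + s(3) = (-63 - 43)*52 + 44 = -106*52 + 44 = -5512 + 44 = -5468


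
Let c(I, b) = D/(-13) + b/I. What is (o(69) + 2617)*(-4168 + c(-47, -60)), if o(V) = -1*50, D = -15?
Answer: -6533433421/611 ≈ -1.0693e+7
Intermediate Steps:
o(V) = -50
c(I, b) = 15/13 + b/I (c(I, b) = -15/(-13) + b/I = -15*(-1/13) + b/I = 15/13 + b/I)
(o(69) + 2617)*(-4168 + c(-47, -60)) = (-50 + 2617)*(-4168 + (15/13 - 60/(-47))) = 2567*(-4168 + (15/13 - 60*(-1/47))) = 2567*(-4168 + (15/13 + 60/47)) = 2567*(-4168 + 1485/611) = 2567*(-2545163/611) = -6533433421/611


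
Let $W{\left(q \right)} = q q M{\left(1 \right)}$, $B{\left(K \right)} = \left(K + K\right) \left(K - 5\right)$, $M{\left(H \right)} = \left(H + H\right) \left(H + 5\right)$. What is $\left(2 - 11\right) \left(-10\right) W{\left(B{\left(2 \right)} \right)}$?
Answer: $155520$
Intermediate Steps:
$M{\left(H \right)} = 2 H \left(5 + H\right)$
$B{\left(K \right)} = 2 K \left(-5 + K\right)$
$W{\left(q \right)} = 12 q^{2}$ ($W{\left(q \right)} = q q 2 \cdot 1 \left(5 + 1\right) = q^{2} \cdot 2 \cdot 1 \cdot 6 = q^{2} \cdot 12 = 12 q^{2}$)
$\left(2 - 11\right) \left(-10\right) W{\left(B{\left(2 \right)} \right)} = \left(2 - 11\right) \left(-10\right) 12 \left(2 \cdot 2 \left(-5 + 2\right)\right)^{2} = \left(-9\right) \left(-10\right) 12 \left(2 \cdot 2 \left(-3\right)\right)^{2} = 90 \cdot 12 \left(-12\right)^{2} = 90 \cdot 12 \cdot 144 = 90 \cdot 1728 = 155520$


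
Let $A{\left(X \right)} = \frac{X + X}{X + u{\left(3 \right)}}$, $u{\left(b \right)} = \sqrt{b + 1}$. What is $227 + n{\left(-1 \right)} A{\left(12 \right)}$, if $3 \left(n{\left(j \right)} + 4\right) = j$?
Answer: $\frac{1537}{7} \approx 219.57$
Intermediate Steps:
$u{\left(b \right)} = \sqrt{1 + b}$
$n{\left(j \right)} = -4 + \frac{j}{3}$
$A{\left(X \right)} = \frac{2 X}{2 + X}$ ($A{\left(X \right)} = \frac{X + X}{X + \sqrt{1 + 3}} = \frac{2 X}{X + \sqrt{4}} = \frac{2 X}{X + 2} = \frac{2 X}{2 + X}$)
$227 + n{\left(-1 \right)} A{\left(12 \right)} = 227 + \left(-4 + \frac{1}{3} \left(-1\right)\right) 2 \cdot 12 \frac{1}{2 + 12} = 227 + \left(-4 - \frac{1}{3}\right) 2 \cdot 12 \cdot \frac{1}{14} = 227 - \frac{13 \cdot 2 \cdot 12 \cdot \frac{1}{14}}{3} = 227 - \frac{52}{7} = \frac{1537}{7}$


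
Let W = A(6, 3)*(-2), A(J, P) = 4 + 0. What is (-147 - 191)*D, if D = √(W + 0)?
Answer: -676*I*√2 ≈ -956.01*I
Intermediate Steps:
A(J, P) = 4
W = -8 (W = 4*(-2) = -8)
D = 2*I*√2 (D = √(-8 + 0) = √(-8) = 2*I*√2 ≈ 2.8284*I)
(-147 - 191)*D = (-147 - 191)*(2*I*√2) = -676*I*√2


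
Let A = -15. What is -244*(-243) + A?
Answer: 59277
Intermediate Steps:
-244*(-243) + A = -244*(-243) - 15 = 59292 - 15 = 59277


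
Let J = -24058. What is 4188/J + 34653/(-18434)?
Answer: -455441733/221742586 ≈ -2.0539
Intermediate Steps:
4188/J + 34653/(-18434) = 4188/(-24058) + 34653/(-18434) = 4188*(-1/24058) + 34653*(-1/18434) = -2094/12029 - 34653/18434 = -455441733/221742586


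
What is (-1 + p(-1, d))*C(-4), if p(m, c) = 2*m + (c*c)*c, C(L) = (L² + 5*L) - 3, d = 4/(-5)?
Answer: 3073/125 ≈ 24.584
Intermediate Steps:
d = -⅘ (d = 4*(-⅕) = -⅘ ≈ -0.80000)
C(L) = -3 + L² + 5*L
p(m, c) = c³ + 2*m (p(m, c) = 2*m + c²*c = 2*m + c³ = c³ + 2*m)
(-1 + p(-1, d))*C(-4) = (-1 + ((-⅘)³ + 2*(-1)))*(-3 + (-4)² + 5*(-4)) = (-1 + (-64/125 - 2))*(-3 + 16 - 20) = (-1 - 314/125)*(-7) = -439/125*(-7) = 3073/125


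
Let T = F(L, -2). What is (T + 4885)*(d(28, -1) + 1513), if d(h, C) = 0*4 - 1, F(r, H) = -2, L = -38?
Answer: 7383096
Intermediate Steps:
T = -2
d(h, C) = -1 (d(h, C) = 0 - 1 = -1)
(T + 4885)*(d(28, -1) + 1513) = (-2 + 4885)*(-1 + 1513) = 4883*1512 = 7383096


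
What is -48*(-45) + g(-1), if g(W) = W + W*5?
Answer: 2154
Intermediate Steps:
g(W) = 6*W (g(W) = W + 5*W = 6*W)
-48*(-45) + g(-1) = -48*(-45) + 6*(-1) = 2160 - 6 = 2154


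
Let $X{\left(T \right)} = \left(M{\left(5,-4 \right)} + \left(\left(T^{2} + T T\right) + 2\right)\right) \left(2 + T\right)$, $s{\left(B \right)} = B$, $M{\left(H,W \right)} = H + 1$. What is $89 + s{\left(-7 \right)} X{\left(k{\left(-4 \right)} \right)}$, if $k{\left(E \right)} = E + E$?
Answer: $5801$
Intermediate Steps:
$M{\left(H,W \right)} = 1 + H$
$k{\left(E \right)} = 2 E$
$X{\left(T \right)} = \left(2 + T\right) \left(8 + 2 T^{2}\right)$ ($X{\left(T \right)} = \left(\left(1 + 5\right) + \left(\left(T^{2} + T T\right) + 2\right)\right) \left(2 + T\right) = \left(6 + \left(\left(T^{2} + T^{2}\right) + 2\right)\right) \left(2 + T\right) = \left(6 + \left(2 T^{2} + 2\right)\right) \left(2 + T\right) = \left(6 + \left(2 + 2 T^{2}\right)\right) \left(2 + T\right) = \left(8 + 2 T^{2}\right) \left(2 + T\right) = \left(2 + T\right) \left(8 + 2 T^{2}\right)$)
$89 + s{\left(-7 \right)} X{\left(k{\left(-4 \right)} \right)} = 89 - 7 \left(16 + 2 \left(2 \left(-4\right)\right)^{3} + 4 \left(2 \left(-4\right)\right)^{2} + 8 \cdot 2 \left(-4\right)\right) = 89 - 7 \left(16 + 2 \left(-8\right)^{3} + 4 \left(-8\right)^{2} + 8 \left(-8\right)\right) = 89 - 7 \left(16 + 2 \left(-512\right) + 4 \cdot 64 - 64\right) = 89 - 7 \left(16 - 1024 + 256 - 64\right) = 89 - -5712 = 89 + 5712 = 5801$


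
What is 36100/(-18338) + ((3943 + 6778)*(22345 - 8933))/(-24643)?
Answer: -1318855792938/225951667 ≈ -5836.9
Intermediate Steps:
36100/(-18338) + ((3943 + 6778)*(22345 - 8933))/(-24643) = 36100*(-1/18338) + (10721*13412)*(-1/24643) = -18050/9169 + 143790052*(-1/24643) = -18050/9169 - 143790052/24643 = -1318855792938/225951667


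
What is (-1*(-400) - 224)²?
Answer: 30976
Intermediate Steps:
(-1*(-400) - 224)² = (400 - 224)² = 176² = 30976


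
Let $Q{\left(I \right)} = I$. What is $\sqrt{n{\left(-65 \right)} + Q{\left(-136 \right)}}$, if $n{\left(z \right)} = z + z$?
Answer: $i \sqrt{266} \approx 16.31 i$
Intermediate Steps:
$n{\left(z \right)} = 2 z$
$\sqrt{n{\left(-65 \right)} + Q{\left(-136 \right)}} = \sqrt{2 \left(-65\right) - 136} = \sqrt{-130 - 136} = \sqrt{-266} = i \sqrt{266}$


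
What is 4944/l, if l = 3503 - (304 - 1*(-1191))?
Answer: 618/251 ≈ 2.4622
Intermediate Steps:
l = 2008 (l = 3503 - (304 + 1191) = 3503 - 1*1495 = 3503 - 1495 = 2008)
4944/l = 4944/2008 = 4944*(1/2008) = 618/251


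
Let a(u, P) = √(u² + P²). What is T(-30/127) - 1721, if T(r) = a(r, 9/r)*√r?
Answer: -1721 + 3*I*√991189182210/161290 ≈ -1721.0 + 18.518*I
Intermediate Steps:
a(u, P) = √(P² + u²)
T(r) = √r*√(r² + 81/r²) (T(r) = √((9/r)² + r²)*√r = √(81/r² + r²)*√r = √(r² + 81/r²)*√r = √r*√(r² + 81/r²))
T(-30/127) - 1721 = √(-30/127)*√((81 + (-30/127)⁴)/(-30/127)²) - 1721 = (I*√3810/127)*√(16129*(81 + 810000/260144641)/900) - 1721 = (I*√3810/127)*√((16129/900)*(21072525921/260144641)) - 1721 = (I*√3810/127)*√(2341391769/1612900) - 1721 = (I*√3810/127)*(3*√260154641/1270) - 1721 = 3*I*√991189182210/161290 - 1721 = -1721 + 3*I*√991189182210/161290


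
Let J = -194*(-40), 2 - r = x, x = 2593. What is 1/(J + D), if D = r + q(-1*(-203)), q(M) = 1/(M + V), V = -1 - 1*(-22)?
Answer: 224/1157857 ≈ 0.00019346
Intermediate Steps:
V = 21 (V = -1 + 22 = 21)
q(M) = 1/(21 + M) (q(M) = 1/(M + 21) = 1/(21 + M))
r = -2591 (r = 2 - 1*2593 = 2 - 2593 = -2591)
D = -580383/224 (D = -2591 + 1/(21 - 1*(-203)) = -2591 + 1/(21 + 203) = -2591 + 1/224 = -580383/224 ≈ -2591.0)
J = 7760
1/(J + D) = 1/(7760 - 580383/224) = 1/(1157857/224) = 224/1157857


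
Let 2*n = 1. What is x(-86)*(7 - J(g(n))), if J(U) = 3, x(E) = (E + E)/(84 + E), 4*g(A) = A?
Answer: 344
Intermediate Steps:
n = ½ (n = (½)*1 = ½ ≈ 0.50000)
g(A) = A/4
x(E) = 2*E/(84 + E) (x(E) = (2*E)/(84 + E) = 2*E/(84 + E))
x(-86)*(7 - J(g(n))) = (2*(-86)/(84 - 86))*(7 - 1*3) = (2*(-86)/(-2))*(7 - 3) = (2*(-86)*(-½))*4 = 86*4 = 344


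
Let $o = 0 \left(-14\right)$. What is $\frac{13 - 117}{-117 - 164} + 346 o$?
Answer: $\frac{104}{281} \approx 0.37011$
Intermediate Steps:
$o = 0$
$\frac{13 - 117}{-117 - 164} + 346 o = \frac{13 - 117}{-117 - 164} + 346 \cdot 0 = - \frac{104}{-281} + 0 = \left(-104\right) \left(- \frac{1}{281}\right) + 0 = \frac{104}{281} + 0 = \frac{104}{281}$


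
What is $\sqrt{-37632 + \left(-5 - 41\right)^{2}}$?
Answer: $2 i \sqrt{8879} \approx 188.46 i$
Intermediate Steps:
$\sqrt{-37632 + \left(-5 - 41\right)^{2}} = \sqrt{-37632 + \left(-46\right)^{2}} = \sqrt{-37632 + 2116} = \sqrt{-35516} = 2 i \sqrt{8879}$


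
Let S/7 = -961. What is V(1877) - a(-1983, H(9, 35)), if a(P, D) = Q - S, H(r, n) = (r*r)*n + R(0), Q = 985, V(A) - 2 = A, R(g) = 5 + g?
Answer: -5833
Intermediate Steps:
V(A) = 2 + A
S = -6727 (S = 7*(-961) = -6727)
H(r, n) = 5 + n*r² (H(r, n) = (r*r)*n + (5 + 0) = r²*n + 5 = n*r² + 5 = 5 + n*r²)
a(P, D) = 7712 (a(P, D) = 985 - 1*(-6727) = 985 + 6727 = 7712)
V(1877) - a(-1983, H(9, 35)) = (2 + 1877) - 1*7712 = 1879 - 7712 = -5833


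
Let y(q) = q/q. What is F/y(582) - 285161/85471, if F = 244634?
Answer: 20908827453/85471 ≈ 2.4463e+5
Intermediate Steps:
y(q) = 1
F/y(582) - 285161/85471 = 244634/1 - 285161/85471 = 244634*1 - 285161*1/85471 = 244634 - 285161/85471 = 20908827453/85471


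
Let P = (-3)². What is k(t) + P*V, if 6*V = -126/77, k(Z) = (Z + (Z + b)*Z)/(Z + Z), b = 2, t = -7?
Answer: -49/11 ≈ -4.4545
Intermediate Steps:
k(Z) = (Z + Z*(2 + Z))/(2*Z) (k(Z) = (Z + (Z + 2)*Z)/(Z + Z) = (Z + (2 + Z)*Z)/((2*Z)) = (Z + Z*(2 + Z))*(1/(2*Z)) = (Z + Z*(2 + Z))/(2*Z))
P = 9
V = -3/11 (V = (-126/77)/6 = (-126*1/77)/6 = (⅙)*(-18/11) = -3/11 ≈ -0.27273)
k(t) + P*V = (3/2 + (½)*(-7)) + 9*(-3/11) = (3/2 - 7/2) - 27/11 = -2 - 27/11 = -49/11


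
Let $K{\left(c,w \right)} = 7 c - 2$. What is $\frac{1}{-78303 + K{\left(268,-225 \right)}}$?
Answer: $- \frac{1}{76429} \approx -1.3084 \cdot 10^{-5}$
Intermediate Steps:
$K{\left(c,w \right)} = -2 + 7 c$
$\frac{1}{-78303 + K{\left(268,-225 \right)}} = \frac{1}{-78303 + \left(-2 + 7 \cdot 268\right)} = \frac{1}{-78303 + \left(-2 + 1876\right)} = \frac{1}{-78303 + 1874} = \frac{1}{-76429} = - \frac{1}{76429}$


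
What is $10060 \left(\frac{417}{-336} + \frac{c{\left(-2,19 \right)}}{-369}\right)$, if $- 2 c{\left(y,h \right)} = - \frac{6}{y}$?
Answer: $- \frac{42858115}{3444} \approx -12444.0$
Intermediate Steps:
$c{\left(y,h \right)} = \frac{3}{y}$ ($c{\left(y,h \right)} = - \frac{\left(-6\right) \frac{1}{y}}{2} = \frac{3}{y}$)
$10060 \left(\frac{417}{-336} + \frac{c{\left(-2,19 \right)}}{-369}\right) = 10060 \left(\frac{417}{-336} + \frac{3 \frac{1}{-2}}{-369}\right) = 10060 \left(417 \left(- \frac{1}{336}\right) + 3 \left(- \frac{1}{2}\right) \left(- \frac{1}{369}\right)\right) = 10060 \left(- \frac{139}{112} - - \frac{1}{246}\right) = 10060 \left(- \frac{139}{112} + \frac{1}{246}\right) = 10060 \left(- \frac{17041}{13776}\right) = - \frac{42858115}{3444}$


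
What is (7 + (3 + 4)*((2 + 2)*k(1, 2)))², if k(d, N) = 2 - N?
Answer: 49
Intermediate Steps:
(7 + (3 + 4)*((2 + 2)*k(1, 2)))² = (7 + (3 + 4)*((2 + 2)*(2 - 1*2)))² = (7 + 7*(4*(2 - 2)))² = (7 + 7*(4*0))² = (7 + 7*0)² = (7 + 0)² = 7² = 49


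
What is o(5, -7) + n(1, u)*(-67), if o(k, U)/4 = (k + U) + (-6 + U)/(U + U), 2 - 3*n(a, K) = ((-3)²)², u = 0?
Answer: 36961/21 ≈ 1760.0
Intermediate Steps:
n(a, K) = -79/3 (n(a, K) = ⅔ - ((-3)²)²/3 = ⅔ - ⅓*9² = ⅔ - ⅓*81 = ⅔ - 27 = -79/3)
o(k, U) = 4*U + 4*k + 2*(-6 + U)/U (o(k, U) = 4*((k + U) + (-6 + U)/(U + U)) = 4*((U + k) + (-6 + U)/((2*U))) = 4*((U + k) + (-6 + U)*(1/(2*U))) = 4*((U + k) + (-6 + U)/(2*U)) = 4*(U + k + (-6 + U)/(2*U)) = 4*U + 4*k + 2*(-6 + U)/U)
o(5, -7) + n(1, u)*(-67) = (2 - 12/(-7) + 4*(-7) + 4*5) - 79/3*(-67) = (2 - 12*(-⅐) - 28 + 20) + 5293/3 = (2 + 12/7 - 28 + 20) + 5293/3 = -30/7 + 5293/3 = 36961/21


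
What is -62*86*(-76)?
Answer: 405232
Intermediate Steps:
-62*86*(-76) = -5332*(-76) = 405232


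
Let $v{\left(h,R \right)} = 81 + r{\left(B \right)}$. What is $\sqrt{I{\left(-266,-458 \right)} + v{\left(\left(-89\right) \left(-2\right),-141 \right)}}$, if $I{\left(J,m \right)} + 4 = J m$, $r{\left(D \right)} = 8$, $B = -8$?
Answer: $\sqrt{121913} \approx 349.16$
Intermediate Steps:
$v{\left(h,R \right)} = 89$ ($v{\left(h,R \right)} = 81 + 8 = 89$)
$I{\left(J,m \right)} = -4 + J m$
$\sqrt{I{\left(-266,-458 \right)} + v{\left(\left(-89\right) \left(-2\right),-141 \right)}} = \sqrt{\left(-4 - -121828\right) + 89} = \sqrt{\left(-4 + 121828\right) + 89} = \sqrt{121824 + 89} = \sqrt{121913}$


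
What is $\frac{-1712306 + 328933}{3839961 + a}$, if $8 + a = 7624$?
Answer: $- \frac{1383373}{3847577} \approx -0.35954$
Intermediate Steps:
$a = 7616$ ($a = -8 + 7624 = 7616$)
$\frac{-1712306 + 328933}{3839961 + a} = \frac{-1712306 + 328933}{3839961 + 7616} = - \frac{1383373}{3847577}$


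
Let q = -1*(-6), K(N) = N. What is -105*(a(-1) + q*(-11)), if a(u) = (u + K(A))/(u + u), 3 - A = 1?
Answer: 13965/2 ≈ 6982.5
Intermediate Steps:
A = 2 (A = 3 - 1*1 = 3 - 1 = 2)
q = 6
a(u) = (2 + u)/(2*u) (a(u) = (u + 2)/(u + u) = (2 + u)/((2*u)) = (2 + u)*(1/(2*u)) = (2 + u)/(2*u))
-105*(a(-1) + q*(-11)) = -105*((½)*(2 - 1)/(-1) + 6*(-11)) = -105*((½)*(-1)*1 - 66) = -105*(-½ - 66) = -105*(-133/2) = 13965/2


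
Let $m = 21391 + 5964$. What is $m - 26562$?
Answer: $793$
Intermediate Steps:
$m = 27355$
$m - 26562 = 27355 - 26562 = 793$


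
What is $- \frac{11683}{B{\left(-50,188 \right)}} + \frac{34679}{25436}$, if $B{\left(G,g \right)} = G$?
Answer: $\frac{149451369}{635900} \approx 235.02$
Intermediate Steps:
$- \frac{11683}{B{\left(-50,188 \right)}} + \frac{34679}{25436} = - \frac{11683}{-50} + \frac{34679}{25436} = \left(-11683\right) \left(- \frac{1}{50}\right) + 34679 \cdot \frac{1}{25436} = \frac{11683}{50} + \frac{34679}{25436} = \frac{149451369}{635900}$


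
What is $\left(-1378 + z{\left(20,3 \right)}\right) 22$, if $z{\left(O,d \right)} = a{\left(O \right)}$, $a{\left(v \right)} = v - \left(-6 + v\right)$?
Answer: $-30184$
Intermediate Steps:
$a{\left(v \right)} = 6$
$z{\left(O,d \right)} = 6$
$\left(-1378 + z{\left(20,3 \right)}\right) 22 = \left(-1378 + 6\right) 22 = \left(-1372\right) 22 = -30184$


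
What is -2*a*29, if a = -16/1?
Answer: 928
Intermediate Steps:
a = -16 (a = -16*1 = -16)
-2*a*29 = -2*(-16)*29 = 32*29 = 928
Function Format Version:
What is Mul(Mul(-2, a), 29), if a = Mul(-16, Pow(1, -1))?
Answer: 928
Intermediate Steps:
a = -16 (a = Mul(-16, 1) = -16)
Mul(Mul(-2, a), 29) = Mul(Mul(-2, -16), 29) = Mul(32, 29) = 928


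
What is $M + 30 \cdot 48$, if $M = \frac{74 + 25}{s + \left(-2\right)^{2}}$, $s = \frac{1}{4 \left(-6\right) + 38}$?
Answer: $\frac{27822}{19} \approx 1464.3$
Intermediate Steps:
$s = \frac{1}{14}$ ($s = \frac{1}{-24 + 38} = \frac{1}{14} \approx 0.071429$)
$M = \frac{462}{19}$ ($M = \frac{74 + 25}{\frac{1}{14} + \left(-2\right)^{2}} = \frac{99}{\frac{1}{14} + 4} = \frac{99}{\frac{57}{14}} = 99 \cdot \frac{14}{57} = \frac{462}{19} \approx 24.316$)
$M + 30 \cdot 48 = \frac{462}{19} + 30 \cdot 48 = \frac{462}{19} + 1440 = \frac{27822}{19}$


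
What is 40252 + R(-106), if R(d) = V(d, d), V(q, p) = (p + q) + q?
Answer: 39934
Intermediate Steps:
V(q, p) = p + 2*q
R(d) = 3*d (R(d) = d + 2*d = 3*d)
40252 + R(-106) = 40252 + 3*(-106) = 40252 - 318 = 39934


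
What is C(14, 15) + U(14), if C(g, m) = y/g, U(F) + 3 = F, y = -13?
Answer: 141/14 ≈ 10.071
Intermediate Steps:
U(F) = -3 + F
C(g, m) = -13/g
C(14, 15) + U(14) = -13/14 + (-3 + 14) = -13*1/14 + 11 = -13/14 + 11 = 141/14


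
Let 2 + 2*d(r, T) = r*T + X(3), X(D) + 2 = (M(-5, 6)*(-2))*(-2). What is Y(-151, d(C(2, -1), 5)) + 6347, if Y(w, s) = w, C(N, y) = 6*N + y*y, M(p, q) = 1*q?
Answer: 6196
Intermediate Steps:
M(p, q) = q
X(D) = 22 (X(D) = -2 + (6*(-2))*(-2) = -2 - 12*(-2) = -2 + 24 = 22)
C(N, y) = y² + 6*N (C(N, y) = 6*N + y² = y² + 6*N)
d(r, T) = 10 + T*r/2 (d(r, T) = -1 + (r*T + 22)/2 = -1 + (T*r + 22)/2 = -1 + (22 + T*r)/2 = -1 + (11 + T*r/2) = 10 + T*r/2)
Y(-151, d(C(2, -1), 5)) + 6347 = -151 + 6347 = 6196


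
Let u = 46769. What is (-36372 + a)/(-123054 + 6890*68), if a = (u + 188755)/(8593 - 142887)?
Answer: -1221194223/11598502751 ≈ -0.10529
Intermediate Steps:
a = -117762/67147 (a = (46769 + 188755)/(8593 - 142887) = 235524/(-134294) = 235524*(-1/134294) = -117762/67147 ≈ -1.7538)
(-36372 + a)/(-123054 + 6890*68) = (-36372 - 117762/67147)/(-123054 + 6890*68) = -2442388446/(67147*(-123054 + 468520)) = -2442388446/67147/345466 = -2442388446/67147*1/345466 = -1221194223/11598502751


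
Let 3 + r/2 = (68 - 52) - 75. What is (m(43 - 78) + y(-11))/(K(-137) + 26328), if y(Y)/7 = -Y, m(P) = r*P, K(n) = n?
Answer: 4417/26191 ≈ 0.16865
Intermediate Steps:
r = -124 (r = -6 + 2*((68 - 52) - 75) = -6 + 2*(16 - 75) = -6 + 2*(-59) = -6 - 118 = -124)
m(P) = -124*P
y(Y) = -7*Y (y(Y) = 7*(-Y) = -7*Y)
(m(43 - 78) + y(-11))/(K(-137) + 26328) = (-124*(43 - 78) - 7*(-11))/(-137 + 26328) = (-124*(-35) + 77)/26191 = (4340 + 77)*(1/26191) = 4417*(1/26191) = 4417/26191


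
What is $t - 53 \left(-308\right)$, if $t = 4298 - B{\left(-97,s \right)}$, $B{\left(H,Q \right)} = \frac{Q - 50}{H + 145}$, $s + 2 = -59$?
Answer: $\frac{329989}{16} \approx 20624.0$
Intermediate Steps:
$s = -61$ ($s = -2 - 59 = -61$)
$B{\left(H,Q \right)} = \frac{-50 + Q}{145 + H}$
$t = \frac{68805}{16}$ ($t = 4298 - \frac{-50 - 61}{145 - 97} = 4298 - \frac{1}{48} \left(-111\right) = 4298 - - \frac{37}{16} = 4298 + \frac{37}{16} = \frac{68805}{16} \approx 4300.3$)
$t - 53 \left(-308\right) = \frac{68805}{16} - 53 \left(-308\right) = \frac{68805}{16} - -16324 = \frac{68805}{16} + 16324 = \frac{329989}{16}$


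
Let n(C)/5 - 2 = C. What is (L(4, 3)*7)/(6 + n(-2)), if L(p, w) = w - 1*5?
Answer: -7/3 ≈ -2.3333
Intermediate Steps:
n(C) = 10 + 5*C
L(p, w) = -5 + w (L(p, w) = w - 5 = -5 + w)
(L(4, 3)*7)/(6 + n(-2)) = ((-5 + 3)*7)/(6 + (10 + 5*(-2))) = (-2*7)/(6 + (10 - 10)) = -14/(6 + 0) = -14/6 = -14*1/6 = -7/3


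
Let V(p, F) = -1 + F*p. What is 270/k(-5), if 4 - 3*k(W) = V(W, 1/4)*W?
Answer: -3240/29 ≈ -111.72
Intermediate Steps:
k(W) = 4/3 - W*(-1 + W/4)/3 (k(W) = 4/3 - (-1 + W/4)*W/3 = 4/3 - W*(-1 + W/4)/3)
270/k(-5) = 270/(4/3 - 1/12*(-5)*(-4 - 5)) = 270/(4/3 - 1/12*(-5)*(-9)) = 270/(4/3 - 15/4) = 270/(-29/12) = 270*(-12/29) = -3240/29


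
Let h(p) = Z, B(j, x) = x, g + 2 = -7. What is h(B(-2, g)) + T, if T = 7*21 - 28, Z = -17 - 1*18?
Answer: 84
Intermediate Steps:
g = -9 (g = -2 - 7 = -9)
Z = -35 (Z = -17 - 18 = -35)
h(p) = -35
T = 119 (T = 147 - 28 = 119)
h(B(-2, g)) + T = -35 + 119 = 84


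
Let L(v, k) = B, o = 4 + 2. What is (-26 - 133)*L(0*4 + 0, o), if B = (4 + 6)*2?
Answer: -3180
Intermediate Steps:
o = 6
B = 20 (B = 10*2 = 20)
L(v, k) = 20
(-26 - 133)*L(0*4 + 0, o) = (-26 - 133)*20 = -159*20 = -3180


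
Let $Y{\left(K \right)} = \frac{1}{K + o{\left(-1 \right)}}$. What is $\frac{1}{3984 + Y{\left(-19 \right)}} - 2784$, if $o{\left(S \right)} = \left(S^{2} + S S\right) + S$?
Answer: $- \frac{199643406}{71711} \approx -2784.0$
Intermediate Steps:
$o{\left(S \right)} = S + 2 S^{2}$ ($o{\left(S \right)} = \left(S^{2} + S^{2}\right) + S = 2 S^{2} + S = S + 2 S^{2}$)
$Y{\left(K \right)} = \frac{1}{1 + K}$ ($Y{\left(K \right)} = \frac{1}{K - \left(1 + 2 \left(-1\right)\right)} = \frac{1}{K - \left(1 - 2\right)} = \frac{1}{K - -1} = \frac{1}{K + 1} = \frac{1}{1 + K}$)
$\frac{1}{3984 + Y{\left(-19 \right)}} - 2784 = \frac{1}{3984 + \frac{1}{1 - 19}} - 2784 = \frac{1}{3984 + \frac{1}{-18}} - 2784 = \frac{1}{3984 - \frac{1}{18}} - 2784 = \frac{1}{\frac{71711}{18}} - 2784 = \frac{18}{71711} - 2784 = - \frac{199643406}{71711}$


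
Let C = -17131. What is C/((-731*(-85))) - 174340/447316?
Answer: -4623896574/6948494915 ≈ -0.66545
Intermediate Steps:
C/((-731*(-85))) - 174340/447316 = -17131/((-731*(-85))) - 174340/447316 = -17131/62135 - 174340*1/447316 = -17131*1/62135 - 43585/111829 = -17131/62135 - 43585/111829 = -4623896574/6948494915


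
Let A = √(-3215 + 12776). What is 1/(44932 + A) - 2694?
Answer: -5438849374790/2018875063 - √9561/2018875063 ≈ -2694.0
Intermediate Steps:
A = √9561 ≈ 97.780
1/(44932 + A) - 2694 = 1/(44932 + √9561) - 2694 = -2694 + 1/(44932 + √9561)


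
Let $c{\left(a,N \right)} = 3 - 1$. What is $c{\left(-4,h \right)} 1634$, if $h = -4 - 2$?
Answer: $3268$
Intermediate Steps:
$h = -6$
$c{\left(a,N \right)} = 2$
$c{\left(-4,h \right)} 1634 = 2 \cdot 1634 = 3268$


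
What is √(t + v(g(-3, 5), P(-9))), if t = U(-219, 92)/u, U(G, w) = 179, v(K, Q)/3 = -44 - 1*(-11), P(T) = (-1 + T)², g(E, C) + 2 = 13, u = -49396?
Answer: I*√60391339667/24698 ≈ 9.9501*I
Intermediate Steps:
g(E, C) = 11 (g(E, C) = -2 + 13 = 11)
v(K, Q) = -99 (v(K, Q) = 3*(-44 - 1*(-11)) = 3*(-44 + 11) = 3*(-33) = -99)
t = -179/49396 (t = 179/(-49396) = 179*(-1/49396) = -179/49396 ≈ -0.0036238)
√(t + v(g(-3, 5), P(-9))) = √(-179/49396 - 99) = √(-4890383/49396) = I*√60391339667/24698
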